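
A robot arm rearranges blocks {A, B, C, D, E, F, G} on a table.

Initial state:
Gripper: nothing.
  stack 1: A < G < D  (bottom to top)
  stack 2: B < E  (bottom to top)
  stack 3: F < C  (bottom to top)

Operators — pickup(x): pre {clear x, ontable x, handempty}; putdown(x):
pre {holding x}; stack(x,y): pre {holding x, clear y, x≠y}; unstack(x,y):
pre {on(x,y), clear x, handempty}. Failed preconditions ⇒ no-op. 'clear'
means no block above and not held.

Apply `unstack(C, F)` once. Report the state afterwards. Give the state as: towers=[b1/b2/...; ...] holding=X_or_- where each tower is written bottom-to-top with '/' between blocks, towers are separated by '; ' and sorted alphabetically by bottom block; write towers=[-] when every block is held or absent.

before: towers=[A/G/D; B/E; F/C] holding=-
pre[unstack(C, F)]: on(C,F) ✓, clear(C) ✓, handempty ✓
all met → apply unstack(C, F)
after:  towers=[A/G/D; B/E; F] holding=C

towers=[A/G/D; B/E; F] holding=C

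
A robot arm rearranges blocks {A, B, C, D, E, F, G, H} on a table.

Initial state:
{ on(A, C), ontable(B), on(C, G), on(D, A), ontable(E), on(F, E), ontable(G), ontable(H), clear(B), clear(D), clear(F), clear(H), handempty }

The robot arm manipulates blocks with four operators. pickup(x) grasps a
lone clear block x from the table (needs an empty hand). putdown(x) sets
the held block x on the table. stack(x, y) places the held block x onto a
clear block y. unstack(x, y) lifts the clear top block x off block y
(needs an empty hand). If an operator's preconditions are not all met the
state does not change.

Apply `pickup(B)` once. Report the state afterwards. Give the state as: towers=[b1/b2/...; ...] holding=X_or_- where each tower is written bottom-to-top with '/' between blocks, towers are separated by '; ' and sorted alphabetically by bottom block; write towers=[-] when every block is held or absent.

before: towers=[B; E/F; G/C/A/D; H] holding=-
pre[pickup(B)]: clear(B) ok, ontable(B) ok, handempty ok
all met → apply pickup(B)
after:  towers=[E/F; G/C/A/D; H] holding=B

towers=[E/F; G/C/A/D; H] holding=B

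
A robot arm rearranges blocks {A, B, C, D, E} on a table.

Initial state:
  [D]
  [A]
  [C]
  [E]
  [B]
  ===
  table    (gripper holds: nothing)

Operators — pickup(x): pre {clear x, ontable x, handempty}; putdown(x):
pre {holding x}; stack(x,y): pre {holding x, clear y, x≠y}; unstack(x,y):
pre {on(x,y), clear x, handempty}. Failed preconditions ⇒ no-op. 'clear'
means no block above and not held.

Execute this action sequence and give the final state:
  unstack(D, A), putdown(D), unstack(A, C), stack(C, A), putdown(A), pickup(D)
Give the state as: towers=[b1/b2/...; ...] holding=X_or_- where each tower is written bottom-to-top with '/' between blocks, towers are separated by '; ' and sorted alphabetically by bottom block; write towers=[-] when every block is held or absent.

towers=[A; B/E/C] holding=D

step 1 (unstack(D, A)): towers=[B/E/C/A] holding=D
step 2 (putdown(D)): towers=[B/E/C/A; D] holding=-
step 3 (unstack(A, C)): towers=[B/E/C; D] holding=A
step 4 (stack(C, A)) [no-op]: towers=[B/E/C; D] holding=A
step 5 (putdown(A)): towers=[A; B/E/C; D] holding=-
step 6 (pickup(D)): towers=[A; B/E/C] holding=D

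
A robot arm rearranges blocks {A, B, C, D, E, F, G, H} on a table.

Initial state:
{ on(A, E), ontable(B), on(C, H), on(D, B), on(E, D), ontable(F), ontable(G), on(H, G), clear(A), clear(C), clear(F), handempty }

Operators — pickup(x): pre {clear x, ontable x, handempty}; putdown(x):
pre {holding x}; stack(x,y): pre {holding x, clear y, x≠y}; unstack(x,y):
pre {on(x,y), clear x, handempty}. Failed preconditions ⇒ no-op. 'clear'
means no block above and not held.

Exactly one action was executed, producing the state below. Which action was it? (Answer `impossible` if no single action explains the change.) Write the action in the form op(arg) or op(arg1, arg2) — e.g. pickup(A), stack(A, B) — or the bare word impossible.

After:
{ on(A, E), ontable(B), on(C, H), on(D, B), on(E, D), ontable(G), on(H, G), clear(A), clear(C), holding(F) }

target: towers=[B/D/E/A; G/H/C] holding=F
     unstack(A, E) → towers=[B/D/E; F; G/H/C] holding=A
         pickup(F) → towers=[B/D/E/A; G/H/C] holding=F  ← match
     unstack(C, H) → towers=[B/D/E/A; F; G/H] holding=C

pickup(F)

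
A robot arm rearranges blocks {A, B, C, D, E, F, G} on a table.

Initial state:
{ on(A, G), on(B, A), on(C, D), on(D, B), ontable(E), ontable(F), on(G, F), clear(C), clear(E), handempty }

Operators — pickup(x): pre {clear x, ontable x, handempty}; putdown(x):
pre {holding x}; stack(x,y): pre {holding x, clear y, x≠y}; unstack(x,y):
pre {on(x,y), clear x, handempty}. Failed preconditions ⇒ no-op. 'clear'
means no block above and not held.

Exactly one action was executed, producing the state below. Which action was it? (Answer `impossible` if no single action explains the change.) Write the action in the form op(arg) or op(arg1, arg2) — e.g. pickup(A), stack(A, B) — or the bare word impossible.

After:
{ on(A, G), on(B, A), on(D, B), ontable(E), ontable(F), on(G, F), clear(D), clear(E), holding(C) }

unstack(C, D)

target: towers=[E; F/G/A/B/D] holding=C
         pickup(E) → towers=[F/G/A/B/D/C] holding=E
     unstack(C, D) → towers=[E; F/G/A/B/D] holding=C  ← match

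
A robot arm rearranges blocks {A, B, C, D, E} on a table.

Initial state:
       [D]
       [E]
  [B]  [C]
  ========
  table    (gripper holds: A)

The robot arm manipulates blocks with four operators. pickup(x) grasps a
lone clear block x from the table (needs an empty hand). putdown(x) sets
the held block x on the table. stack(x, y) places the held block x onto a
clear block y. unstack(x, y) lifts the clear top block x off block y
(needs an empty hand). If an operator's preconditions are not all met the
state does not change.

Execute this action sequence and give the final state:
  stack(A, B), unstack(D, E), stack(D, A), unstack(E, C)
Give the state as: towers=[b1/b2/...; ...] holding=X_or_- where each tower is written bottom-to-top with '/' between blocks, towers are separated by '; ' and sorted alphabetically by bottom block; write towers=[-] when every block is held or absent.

step 1 (stack(A, B)): towers=[B/A; C/E/D] holding=-
step 2 (unstack(D, E)): towers=[B/A; C/E] holding=D
step 3 (stack(D, A)): towers=[B/A/D; C/E] holding=-
step 4 (unstack(E, C)): towers=[B/A/D; C] holding=E

towers=[B/A/D; C] holding=E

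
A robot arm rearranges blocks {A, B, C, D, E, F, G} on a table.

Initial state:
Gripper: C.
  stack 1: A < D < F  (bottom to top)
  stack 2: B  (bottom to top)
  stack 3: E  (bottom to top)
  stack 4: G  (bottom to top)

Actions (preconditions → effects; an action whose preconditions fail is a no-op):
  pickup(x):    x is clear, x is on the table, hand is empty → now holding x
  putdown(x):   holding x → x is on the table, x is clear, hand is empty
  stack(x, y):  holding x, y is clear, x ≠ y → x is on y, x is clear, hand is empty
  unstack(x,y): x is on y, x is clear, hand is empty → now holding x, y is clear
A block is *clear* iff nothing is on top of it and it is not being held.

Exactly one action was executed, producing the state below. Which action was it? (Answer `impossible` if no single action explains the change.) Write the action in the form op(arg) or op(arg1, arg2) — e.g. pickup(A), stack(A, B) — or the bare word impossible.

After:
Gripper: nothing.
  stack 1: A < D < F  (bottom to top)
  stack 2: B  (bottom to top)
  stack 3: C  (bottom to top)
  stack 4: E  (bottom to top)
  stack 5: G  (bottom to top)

putdown(C)

target: towers=[A/D/F; B; C; E; G] holding=-
        putdown(C) → towers=[A/D/F; B; C; E; G] holding=-  ← match
       stack(C, B) → towers=[A/D/F; B/C; E; G] holding=-
       stack(C, F) → towers=[A/D/F/C; B; E; G] holding=-
       stack(C, G) → towers=[A/D/F; B; E; G/C] holding=-
       stack(C, E) → towers=[A/D/F; B; E/C; G] holding=-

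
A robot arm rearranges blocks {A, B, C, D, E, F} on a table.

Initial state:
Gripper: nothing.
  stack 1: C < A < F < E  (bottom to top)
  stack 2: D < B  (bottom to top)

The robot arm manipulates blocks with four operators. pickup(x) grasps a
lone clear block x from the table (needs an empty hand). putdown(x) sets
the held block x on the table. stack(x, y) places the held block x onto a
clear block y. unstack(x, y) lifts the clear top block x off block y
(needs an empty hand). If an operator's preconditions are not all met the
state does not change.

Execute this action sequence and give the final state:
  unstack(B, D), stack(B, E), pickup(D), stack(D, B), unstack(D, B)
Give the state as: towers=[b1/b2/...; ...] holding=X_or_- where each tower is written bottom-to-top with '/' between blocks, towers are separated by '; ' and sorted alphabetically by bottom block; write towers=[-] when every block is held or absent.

towers=[C/A/F/E/B] holding=D

step 1 (unstack(B, D)): towers=[C/A/F/E; D] holding=B
step 2 (stack(B, E)): towers=[C/A/F/E/B; D] holding=-
step 3 (pickup(D)): towers=[C/A/F/E/B] holding=D
step 4 (stack(D, B)): towers=[C/A/F/E/B/D] holding=-
step 5 (unstack(D, B)): towers=[C/A/F/E/B] holding=D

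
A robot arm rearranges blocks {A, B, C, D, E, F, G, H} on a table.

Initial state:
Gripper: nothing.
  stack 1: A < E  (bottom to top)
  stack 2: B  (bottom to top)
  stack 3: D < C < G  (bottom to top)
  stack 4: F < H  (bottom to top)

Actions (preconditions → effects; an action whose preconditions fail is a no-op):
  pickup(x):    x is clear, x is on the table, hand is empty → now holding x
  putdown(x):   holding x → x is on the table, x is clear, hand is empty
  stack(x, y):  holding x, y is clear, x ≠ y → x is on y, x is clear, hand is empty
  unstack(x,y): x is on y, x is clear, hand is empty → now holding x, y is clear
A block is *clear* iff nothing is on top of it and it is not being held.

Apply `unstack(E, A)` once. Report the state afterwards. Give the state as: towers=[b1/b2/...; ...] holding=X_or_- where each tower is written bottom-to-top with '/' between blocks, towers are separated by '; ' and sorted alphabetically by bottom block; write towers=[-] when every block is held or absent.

towers=[A; B; D/C/G; F/H] holding=E

before: towers=[A/E; B; D/C/G; F/H] holding=-
pre[unstack(E, A)]: on(E,A) ✓, clear(E) ✓, handempty ✓
all met → apply unstack(E, A)
after:  towers=[A; B; D/C/G; F/H] holding=E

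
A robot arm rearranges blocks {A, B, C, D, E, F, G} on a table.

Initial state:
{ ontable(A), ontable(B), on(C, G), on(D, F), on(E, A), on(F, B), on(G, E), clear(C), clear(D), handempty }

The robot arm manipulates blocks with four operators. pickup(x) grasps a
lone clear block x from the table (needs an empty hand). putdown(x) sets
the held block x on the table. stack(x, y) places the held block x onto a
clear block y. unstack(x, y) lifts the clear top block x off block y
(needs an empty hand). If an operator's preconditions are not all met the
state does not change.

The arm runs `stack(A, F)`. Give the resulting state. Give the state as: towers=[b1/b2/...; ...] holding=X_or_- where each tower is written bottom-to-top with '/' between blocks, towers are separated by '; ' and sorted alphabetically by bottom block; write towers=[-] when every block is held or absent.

before: towers=[A/E/G/C; B/F/D] holding=-
pre[stack(A, F)]: holding(A) no, clear(F) no, A≠F yes
holding(A), clear(F) unmet → stack(A, F) is a no-op
after:  towers=[A/E/G/C; B/F/D] holding=-

towers=[A/E/G/C; B/F/D] holding=-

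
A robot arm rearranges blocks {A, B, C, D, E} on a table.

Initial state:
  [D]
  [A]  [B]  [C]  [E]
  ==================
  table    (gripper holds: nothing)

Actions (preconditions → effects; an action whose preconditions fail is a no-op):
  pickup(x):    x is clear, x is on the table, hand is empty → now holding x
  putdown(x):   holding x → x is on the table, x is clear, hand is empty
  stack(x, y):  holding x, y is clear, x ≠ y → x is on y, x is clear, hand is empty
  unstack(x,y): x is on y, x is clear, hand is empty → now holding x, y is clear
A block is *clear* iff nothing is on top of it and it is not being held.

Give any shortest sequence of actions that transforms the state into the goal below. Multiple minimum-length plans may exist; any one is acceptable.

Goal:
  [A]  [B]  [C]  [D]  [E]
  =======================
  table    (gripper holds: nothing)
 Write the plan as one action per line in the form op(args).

unstack(D, A)
putdown(D)

step 1 (unstack(D, A)): towers=[A; B; C; E] holding=D
step 2 (putdown(D)): towers=[A; B; C; D; E] holding=-
goal check: towers=[A; B; C; D; E] holding=- — reached (length 2, optimal by BFS)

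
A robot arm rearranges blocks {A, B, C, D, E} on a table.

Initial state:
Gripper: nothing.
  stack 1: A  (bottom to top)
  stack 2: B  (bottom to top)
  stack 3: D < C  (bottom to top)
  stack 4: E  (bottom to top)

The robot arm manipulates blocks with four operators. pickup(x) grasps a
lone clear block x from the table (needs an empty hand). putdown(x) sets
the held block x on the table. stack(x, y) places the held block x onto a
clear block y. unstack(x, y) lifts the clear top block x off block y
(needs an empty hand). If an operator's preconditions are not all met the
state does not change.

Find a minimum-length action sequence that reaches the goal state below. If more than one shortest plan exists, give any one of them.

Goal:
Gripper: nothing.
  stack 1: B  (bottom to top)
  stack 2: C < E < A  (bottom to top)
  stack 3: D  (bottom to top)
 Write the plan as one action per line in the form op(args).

step 1 (unstack(C, D)): towers=[A; B; D; E] holding=C
step 2 (putdown(C)): towers=[A; B; C; D; E] holding=-
step 3 (pickup(E)): towers=[A; B; C; D] holding=E
step 4 (stack(E, C)): towers=[A; B; C/E; D] holding=-
step 5 (pickup(A)): towers=[B; C/E; D] holding=A
step 6 (stack(A, E)): towers=[B; C/E/A; D] holding=-
goal check: towers=[B; C/E/A; D] holding=- — reached (length 6, optimal by BFS)

unstack(C, D)
putdown(C)
pickup(E)
stack(E, C)
pickup(A)
stack(A, E)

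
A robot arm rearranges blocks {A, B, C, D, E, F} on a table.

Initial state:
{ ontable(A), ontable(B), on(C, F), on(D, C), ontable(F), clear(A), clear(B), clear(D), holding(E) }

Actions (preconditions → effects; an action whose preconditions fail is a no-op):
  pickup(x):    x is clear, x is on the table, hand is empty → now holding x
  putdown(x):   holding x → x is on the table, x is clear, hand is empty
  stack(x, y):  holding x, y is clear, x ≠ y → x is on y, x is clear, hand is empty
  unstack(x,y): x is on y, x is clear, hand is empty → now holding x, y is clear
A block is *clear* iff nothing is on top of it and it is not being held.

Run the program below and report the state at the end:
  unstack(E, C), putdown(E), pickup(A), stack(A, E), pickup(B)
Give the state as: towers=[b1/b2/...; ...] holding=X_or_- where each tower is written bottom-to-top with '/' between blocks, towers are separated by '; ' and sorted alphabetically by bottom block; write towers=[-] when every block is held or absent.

towers=[E/A; F/C/D] holding=B

step 1 (unstack(E, C)) [no-op]: towers=[A; B; F/C/D] holding=E
step 2 (putdown(E)): towers=[A; B; E; F/C/D] holding=-
step 3 (pickup(A)): towers=[B; E; F/C/D] holding=A
step 4 (stack(A, E)): towers=[B; E/A; F/C/D] holding=-
step 5 (pickup(B)): towers=[E/A; F/C/D] holding=B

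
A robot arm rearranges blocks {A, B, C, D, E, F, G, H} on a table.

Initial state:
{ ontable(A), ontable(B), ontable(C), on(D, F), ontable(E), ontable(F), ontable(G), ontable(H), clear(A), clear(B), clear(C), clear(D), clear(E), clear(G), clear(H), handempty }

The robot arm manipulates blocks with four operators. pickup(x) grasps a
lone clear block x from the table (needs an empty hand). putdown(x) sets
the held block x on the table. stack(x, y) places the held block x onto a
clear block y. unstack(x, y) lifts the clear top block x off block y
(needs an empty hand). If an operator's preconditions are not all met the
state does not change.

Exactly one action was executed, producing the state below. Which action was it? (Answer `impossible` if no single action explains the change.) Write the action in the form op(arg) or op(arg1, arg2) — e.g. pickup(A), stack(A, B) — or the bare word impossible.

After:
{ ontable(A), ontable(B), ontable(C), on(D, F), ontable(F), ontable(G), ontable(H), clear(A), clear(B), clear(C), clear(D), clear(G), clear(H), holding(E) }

pickup(E)

target: towers=[A; B; C; F/D; G; H] holding=E
         pickup(G) → towers=[A; B; C; E; F/D; H] holding=G
         pickup(A) → towers=[B; C; E; F/D; G; H] holding=A
         pickup(E) → towers=[A; B; C; F/D; G; H] holding=E  ← match
         pickup(H) → towers=[A; B; C; E; F/D; G] holding=H
         pickup(B) → towers=[A; C; E; F/D; G; H] holding=B
     unstack(D, F) → towers=[A; B; C; E; F; G; H] holding=D
         pickup(C) → towers=[A; B; E; F/D; G; H] holding=C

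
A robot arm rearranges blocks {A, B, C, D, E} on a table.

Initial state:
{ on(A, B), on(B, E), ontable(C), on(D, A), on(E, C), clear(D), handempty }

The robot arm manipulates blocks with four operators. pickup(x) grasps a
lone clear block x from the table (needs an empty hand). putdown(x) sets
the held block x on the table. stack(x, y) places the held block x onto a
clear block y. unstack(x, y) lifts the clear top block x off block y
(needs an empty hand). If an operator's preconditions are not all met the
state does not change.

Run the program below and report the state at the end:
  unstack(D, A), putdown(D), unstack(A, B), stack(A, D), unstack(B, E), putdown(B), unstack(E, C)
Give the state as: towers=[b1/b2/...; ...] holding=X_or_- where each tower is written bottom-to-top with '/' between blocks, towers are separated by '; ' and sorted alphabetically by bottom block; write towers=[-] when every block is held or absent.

step 1 (unstack(D, A)): towers=[C/E/B/A] holding=D
step 2 (putdown(D)): towers=[C/E/B/A; D] holding=-
step 3 (unstack(A, B)): towers=[C/E/B; D] holding=A
step 4 (stack(A, D)): towers=[C/E/B; D/A] holding=-
step 5 (unstack(B, E)): towers=[C/E; D/A] holding=B
step 6 (putdown(B)): towers=[B; C/E; D/A] holding=-
step 7 (unstack(E, C)): towers=[B; C; D/A] holding=E

towers=[B; C; D/A] holding=E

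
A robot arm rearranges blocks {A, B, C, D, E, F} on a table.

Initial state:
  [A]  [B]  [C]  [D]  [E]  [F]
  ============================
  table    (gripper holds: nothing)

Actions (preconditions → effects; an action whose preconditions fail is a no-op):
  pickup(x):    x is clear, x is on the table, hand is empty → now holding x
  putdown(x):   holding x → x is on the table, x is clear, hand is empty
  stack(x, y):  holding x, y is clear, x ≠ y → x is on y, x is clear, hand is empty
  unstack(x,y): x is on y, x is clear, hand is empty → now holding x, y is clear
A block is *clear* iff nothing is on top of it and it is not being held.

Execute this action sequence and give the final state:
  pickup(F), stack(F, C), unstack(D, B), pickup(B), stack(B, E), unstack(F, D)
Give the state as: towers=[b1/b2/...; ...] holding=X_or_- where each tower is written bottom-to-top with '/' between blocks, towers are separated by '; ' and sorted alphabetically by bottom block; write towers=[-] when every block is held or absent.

step 1 (pickup(F)): towers=[A; B; C; D; E] holding=F
step 2 (stack(F, C)): towers=[A; B; C/F; D; E] holding=-
step 3 (unstack(D, B)) [no-op]: towers=[A; B; C/F; D; E] holding=-
step 4 (pickup(B)): towers=[A; C/F; D; E] holding=B
step 5 (stack(B, E)): towers=[A; C/F; D; E/B] holding=-
step 6 (unstack(F, D)) [no-op]: towers=[A; C/F; D; E/B] holding=-

towers=[A; C/F; D; E/B] holding=-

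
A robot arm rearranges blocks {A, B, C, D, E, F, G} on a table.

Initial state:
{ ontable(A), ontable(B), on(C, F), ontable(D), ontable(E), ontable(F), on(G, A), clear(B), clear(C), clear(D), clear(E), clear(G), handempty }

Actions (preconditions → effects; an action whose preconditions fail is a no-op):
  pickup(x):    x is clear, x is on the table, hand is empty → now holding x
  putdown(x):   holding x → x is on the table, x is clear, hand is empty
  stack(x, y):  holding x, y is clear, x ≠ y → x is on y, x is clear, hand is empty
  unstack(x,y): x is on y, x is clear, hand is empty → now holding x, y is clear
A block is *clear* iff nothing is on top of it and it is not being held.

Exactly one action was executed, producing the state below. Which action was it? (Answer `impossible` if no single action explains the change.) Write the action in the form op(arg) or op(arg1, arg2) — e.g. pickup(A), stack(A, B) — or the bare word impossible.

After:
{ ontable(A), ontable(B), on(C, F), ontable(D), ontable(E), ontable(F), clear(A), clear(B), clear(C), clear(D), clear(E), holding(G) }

unstack(G, A)

target: towers=[A; B; D; E; F/C] holding=G
         pickup(B) → towers=[A/G; D; E; F/C] holding=B
     unstack(G, A) → towers=[A; B; D; E; F/C] holding=G  ← match
         pickup(D) → towers=[A/G; B; E; F/C] holding=D
         pickup(E) → towers=[A/G; B; D; F/C] holding=E
     unstack(C, F) → towers=[A/G; B; D; E; F] holding=C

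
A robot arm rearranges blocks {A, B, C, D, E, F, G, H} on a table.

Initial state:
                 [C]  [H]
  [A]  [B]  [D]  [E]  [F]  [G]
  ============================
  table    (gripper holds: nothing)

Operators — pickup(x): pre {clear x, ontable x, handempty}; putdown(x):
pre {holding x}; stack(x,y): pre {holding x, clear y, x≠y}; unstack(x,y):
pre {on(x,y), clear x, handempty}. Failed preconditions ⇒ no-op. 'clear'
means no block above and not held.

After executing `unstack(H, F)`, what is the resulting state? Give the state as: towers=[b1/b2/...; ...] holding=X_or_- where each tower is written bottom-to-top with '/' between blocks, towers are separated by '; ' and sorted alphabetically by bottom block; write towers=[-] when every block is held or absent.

towers=[A; B; D; E/C; F; G] holding=H

before: towers=[A; B; D; E/C; F/H; G] holding=-
pre[unstack(H, F)]: on(H,F) yes, clear(H) yes, handempty yes
all met → apply unstack(H, F)
after:  towers=[A; B; D; E/C; F; G] holding=H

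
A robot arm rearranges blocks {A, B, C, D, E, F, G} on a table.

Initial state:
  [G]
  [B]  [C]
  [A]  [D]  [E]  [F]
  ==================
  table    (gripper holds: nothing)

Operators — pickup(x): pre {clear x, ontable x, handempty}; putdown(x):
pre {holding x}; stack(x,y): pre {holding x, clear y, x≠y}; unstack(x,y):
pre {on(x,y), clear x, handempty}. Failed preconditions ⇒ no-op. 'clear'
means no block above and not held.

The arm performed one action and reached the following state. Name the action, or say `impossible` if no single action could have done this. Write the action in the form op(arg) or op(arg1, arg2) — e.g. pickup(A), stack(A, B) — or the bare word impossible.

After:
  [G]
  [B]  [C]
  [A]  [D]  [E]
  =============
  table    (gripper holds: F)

pickup(F)

target: towers=[A/B/G; D/C; E] holding=F
         pickup(F) → towers=[A/B/G; D/C; E] holding=F  ← match
     unstack(G, B) → towers=[A/B; D/C; E; F] holding=G
         pickup(E) → towers=[A/B/G; D/C; F] holding=E
     unstack(C, D) → towers=[A/B/G; D; E; F] holding=C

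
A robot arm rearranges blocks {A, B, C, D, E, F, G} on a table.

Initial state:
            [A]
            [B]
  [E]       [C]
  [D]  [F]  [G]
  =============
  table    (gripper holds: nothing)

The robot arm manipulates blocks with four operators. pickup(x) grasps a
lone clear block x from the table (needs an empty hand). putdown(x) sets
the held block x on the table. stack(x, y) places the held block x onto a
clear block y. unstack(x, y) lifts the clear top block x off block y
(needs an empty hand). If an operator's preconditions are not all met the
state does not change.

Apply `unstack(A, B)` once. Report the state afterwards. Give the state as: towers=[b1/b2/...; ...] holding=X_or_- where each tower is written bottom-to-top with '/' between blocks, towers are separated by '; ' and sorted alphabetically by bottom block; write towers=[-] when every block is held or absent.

towers=[D/E; F; G/C/B] holding=A

before: towers=[D/E; F; G/C/B/A] holding=-
pre[unstack(A, B)]: on(A,B) ok, clear(A) ok, handempty ok
all met → apply unstack(A, B)
after:  towers=[D/E; F; G/C/B] holding=A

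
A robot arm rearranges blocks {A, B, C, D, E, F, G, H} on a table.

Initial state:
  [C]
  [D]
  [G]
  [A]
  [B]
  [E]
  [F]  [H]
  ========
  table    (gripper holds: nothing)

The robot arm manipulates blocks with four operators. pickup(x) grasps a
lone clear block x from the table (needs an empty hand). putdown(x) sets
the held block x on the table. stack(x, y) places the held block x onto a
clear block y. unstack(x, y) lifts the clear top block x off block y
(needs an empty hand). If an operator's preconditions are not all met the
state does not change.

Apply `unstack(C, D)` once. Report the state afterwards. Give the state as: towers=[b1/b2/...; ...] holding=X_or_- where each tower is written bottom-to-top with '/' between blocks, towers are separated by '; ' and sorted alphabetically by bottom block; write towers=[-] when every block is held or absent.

towers=[F/E/B/A/G/D; H] holding=C

before: towers=[F/E/B/A/G/D/C; H] holding=-
pre[unstack(C, D)]: on(C,D) yes, clear(C) yes, handempty yes
all met → apply unstack(C, D)
after:  towers=[F/E/B/A/G/D; H] holding=C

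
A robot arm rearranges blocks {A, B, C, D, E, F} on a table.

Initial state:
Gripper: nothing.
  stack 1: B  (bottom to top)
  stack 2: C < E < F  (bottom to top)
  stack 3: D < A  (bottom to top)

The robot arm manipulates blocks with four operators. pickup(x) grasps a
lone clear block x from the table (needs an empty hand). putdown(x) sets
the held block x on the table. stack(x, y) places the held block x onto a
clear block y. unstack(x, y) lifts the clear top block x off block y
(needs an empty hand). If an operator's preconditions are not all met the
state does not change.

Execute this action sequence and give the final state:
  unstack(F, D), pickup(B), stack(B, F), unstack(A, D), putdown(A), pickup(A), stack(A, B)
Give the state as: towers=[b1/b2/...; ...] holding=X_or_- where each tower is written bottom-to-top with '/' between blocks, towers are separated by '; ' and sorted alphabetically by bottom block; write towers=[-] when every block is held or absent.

towers=[C/E/F/B/A; D] holding=-

step 1 (unstack(F, D)) [no-op]: towers=[B; C/E/F; D/A] holding=-
step 2 (pickup(B)): towers=[C/E/F; D/A] holding=B
step 3 (stack(B, F)): towers=[C/E/F/B; D/A] holding=-
step 4 (unstack(A, D)): towers=[C/E/F/B; D] holding=A
step 5 (putdown(A)): towers=[A; C/E/F/B; D] holding=-
step 6 (pickup(A)): towers=[C/E/F/B; D] holding=A
step 7 (stack(A, B)): towers=[C/E/F/B/A; D] holding=-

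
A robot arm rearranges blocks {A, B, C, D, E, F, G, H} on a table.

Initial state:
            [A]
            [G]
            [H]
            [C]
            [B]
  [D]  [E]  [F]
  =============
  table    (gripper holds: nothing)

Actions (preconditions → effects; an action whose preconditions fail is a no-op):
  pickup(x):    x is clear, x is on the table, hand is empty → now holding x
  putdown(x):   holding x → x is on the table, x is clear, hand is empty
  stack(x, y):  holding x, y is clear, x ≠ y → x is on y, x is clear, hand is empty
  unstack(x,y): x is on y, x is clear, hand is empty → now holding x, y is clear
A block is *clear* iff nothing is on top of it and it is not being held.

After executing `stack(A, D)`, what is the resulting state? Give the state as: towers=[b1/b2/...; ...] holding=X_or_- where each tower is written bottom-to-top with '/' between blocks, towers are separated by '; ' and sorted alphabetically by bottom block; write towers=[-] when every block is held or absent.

before: towers=[D; E; F/B/C/H/G/A] holding=-
pre[stack(A, D)]: holding(A) ✗, clear(D) ✓, A≠D ✓
holding(A) unmet → stack(A, D) is a no-op
after:  towers=[D; E; F/B/C/H/G/A] holding=-

towers=[D; E; F/B/C/H/G/A] holding=-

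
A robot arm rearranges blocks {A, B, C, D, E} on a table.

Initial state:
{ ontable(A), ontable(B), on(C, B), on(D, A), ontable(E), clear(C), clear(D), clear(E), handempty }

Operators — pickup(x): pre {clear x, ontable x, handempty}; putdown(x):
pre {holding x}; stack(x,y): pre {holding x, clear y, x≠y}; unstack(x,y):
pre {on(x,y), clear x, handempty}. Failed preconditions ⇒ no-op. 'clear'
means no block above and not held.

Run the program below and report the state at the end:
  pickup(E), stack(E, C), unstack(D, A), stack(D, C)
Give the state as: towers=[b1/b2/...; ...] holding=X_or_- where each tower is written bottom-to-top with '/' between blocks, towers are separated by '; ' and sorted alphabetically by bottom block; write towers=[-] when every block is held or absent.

step 1 (pickup(E)): towers=[A/D; B/C] holding=E
step 2 (stack(E, C)): towers=[A/D; B/C/E] holding=-
step 3 (unstack(D, A)): towers=[A; B/C/E] holding=D
step 4 (stack(D, C)) [no-op]: towers=[A; B/C/E] holding=D

towers=[A; B/C/E] holding=D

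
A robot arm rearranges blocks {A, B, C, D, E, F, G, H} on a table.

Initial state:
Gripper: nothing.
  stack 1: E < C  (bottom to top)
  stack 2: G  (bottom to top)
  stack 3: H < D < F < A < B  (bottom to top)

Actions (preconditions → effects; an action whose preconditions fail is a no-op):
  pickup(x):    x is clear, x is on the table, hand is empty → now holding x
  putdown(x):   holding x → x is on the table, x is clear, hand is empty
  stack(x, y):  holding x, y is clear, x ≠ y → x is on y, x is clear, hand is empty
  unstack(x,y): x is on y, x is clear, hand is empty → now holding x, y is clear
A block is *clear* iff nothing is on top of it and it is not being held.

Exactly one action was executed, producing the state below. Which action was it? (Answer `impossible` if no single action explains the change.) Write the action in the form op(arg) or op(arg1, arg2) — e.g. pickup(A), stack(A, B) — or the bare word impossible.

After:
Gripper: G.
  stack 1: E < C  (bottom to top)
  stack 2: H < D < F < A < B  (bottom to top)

pickup(G)

target: towers=[E/C; H/D/F/A/B] holding=G
         pickup(G) → towers=[E/C; H/D/F/A/B] holding=G  ← match
     unstack(B, A) → towers=[E/C; G; H/D/F/A] holding=B
     unstack(C, E) → towers=[E; G; H/D/F/A/B] holding=C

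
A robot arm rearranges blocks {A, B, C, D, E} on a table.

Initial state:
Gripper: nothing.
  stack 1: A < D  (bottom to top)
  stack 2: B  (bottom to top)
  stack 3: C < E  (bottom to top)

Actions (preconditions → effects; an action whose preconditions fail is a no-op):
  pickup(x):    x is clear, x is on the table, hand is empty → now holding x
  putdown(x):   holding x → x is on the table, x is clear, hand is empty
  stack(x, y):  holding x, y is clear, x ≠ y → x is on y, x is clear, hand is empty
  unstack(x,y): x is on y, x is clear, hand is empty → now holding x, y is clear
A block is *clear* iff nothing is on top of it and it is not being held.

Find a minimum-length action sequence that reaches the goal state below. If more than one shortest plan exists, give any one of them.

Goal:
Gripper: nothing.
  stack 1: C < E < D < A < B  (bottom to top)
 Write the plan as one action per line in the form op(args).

step 1 (unstack(D, A)): towers=[A; B; C/E] holding=D
step 2 (stack(D, E)): towers=[A; B; C/E/D] holding=-
step 3 (pickup(A)): towers=[B; C/E/D] holding=A
step 4 (stack(A, D)): towers=[B; C/E/D/A] holding=-
step 5 (pickup(B)): towers=[C/E/D/A] holding=B
step 6 (stack(B, A)): towers=[C/E/D/A/B] holding=-
goal check: towers=[C/E/D/A/B] holding=- — reached (length 6, optimal by BFS)

unstack(D, A)
stack(D, E)
pickup(A)
stack(A, D)
pickup(B)
stack(B, A)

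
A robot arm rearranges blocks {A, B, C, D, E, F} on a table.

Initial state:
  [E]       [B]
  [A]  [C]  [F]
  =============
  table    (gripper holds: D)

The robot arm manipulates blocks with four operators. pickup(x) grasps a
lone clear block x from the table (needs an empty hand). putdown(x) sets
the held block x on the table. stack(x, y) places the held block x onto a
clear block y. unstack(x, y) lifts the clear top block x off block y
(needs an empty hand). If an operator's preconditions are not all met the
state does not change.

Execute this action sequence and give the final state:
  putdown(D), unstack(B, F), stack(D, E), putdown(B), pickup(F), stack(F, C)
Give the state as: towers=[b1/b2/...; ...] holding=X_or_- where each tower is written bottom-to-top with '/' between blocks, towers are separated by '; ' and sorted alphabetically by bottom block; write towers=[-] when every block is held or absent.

step 1 (putdown(D)): towers=[A/E; C; D; F/B] holding=-
step 2 (unstack(B, F)): towers=[A/E; C; D; F] holding=B
step 3 (stack(D, E)) [no-op]: towers=[A/E; C; D; F] holding=B
step 4 (putdown(B)): towers=[A/E; B; C; D; F] holding=-
step 5 (pickup(F)): towers=[A/E; B; C; D] holding=F
step 6 (stack(F, C)): towers=[A/E; B; C/F; D] holding=-

towers=[A/E; B; C/F; D] holding=-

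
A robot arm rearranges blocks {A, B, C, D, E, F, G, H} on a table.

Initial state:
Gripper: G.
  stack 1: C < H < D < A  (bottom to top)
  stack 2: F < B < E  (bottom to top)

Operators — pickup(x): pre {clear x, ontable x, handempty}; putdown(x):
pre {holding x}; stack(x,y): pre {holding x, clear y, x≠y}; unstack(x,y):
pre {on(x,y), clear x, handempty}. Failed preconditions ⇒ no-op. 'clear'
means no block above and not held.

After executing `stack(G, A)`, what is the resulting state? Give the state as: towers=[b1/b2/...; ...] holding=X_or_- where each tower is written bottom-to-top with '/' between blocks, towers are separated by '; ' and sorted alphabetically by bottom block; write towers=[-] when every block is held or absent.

before: towers=[C/H/D/A; F/B/E] holding=G
pre[stack(G, A)]: holding(G) ok, clear(A) ok, G≠A ok
all met → apply stack(G, A)
after:  towers=[C/H/D/A/G; F/B/E] holding=-

towers=[C/H/D/A/G; F/B/E] holding=-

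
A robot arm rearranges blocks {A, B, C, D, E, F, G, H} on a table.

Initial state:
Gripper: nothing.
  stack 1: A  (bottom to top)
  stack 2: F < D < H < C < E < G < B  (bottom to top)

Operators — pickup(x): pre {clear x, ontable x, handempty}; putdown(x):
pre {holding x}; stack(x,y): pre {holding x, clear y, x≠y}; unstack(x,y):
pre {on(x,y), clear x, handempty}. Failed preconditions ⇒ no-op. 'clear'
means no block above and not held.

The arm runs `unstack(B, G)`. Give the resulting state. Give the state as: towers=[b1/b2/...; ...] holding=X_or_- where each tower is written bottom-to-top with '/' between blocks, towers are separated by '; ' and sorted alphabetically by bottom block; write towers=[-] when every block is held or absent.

towers=[A; F/D/H/C/E/G] holding=B

before: towers=[A; F/D/H/C/E/G/B] holding=-
pre[unstack(B, G)]: on(B,G) ok, clear(B) ok, handempty ok
all met → apply unstack(B, G)
after:  towers=[A; F/D/H/C/E/G] holding=B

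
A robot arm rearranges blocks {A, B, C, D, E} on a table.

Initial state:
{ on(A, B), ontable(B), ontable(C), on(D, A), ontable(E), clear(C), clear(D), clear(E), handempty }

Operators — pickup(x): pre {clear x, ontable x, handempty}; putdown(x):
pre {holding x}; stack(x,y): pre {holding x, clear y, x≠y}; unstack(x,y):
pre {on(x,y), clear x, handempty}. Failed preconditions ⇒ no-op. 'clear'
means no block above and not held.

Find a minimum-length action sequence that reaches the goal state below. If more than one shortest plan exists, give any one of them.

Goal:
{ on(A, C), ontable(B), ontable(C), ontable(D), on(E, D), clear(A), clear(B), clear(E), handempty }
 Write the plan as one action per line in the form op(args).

unstack(D, A)
putdown(D)
unstack(A, B)
stack(A, C)
pickup(E)
stack(E, D)

step 1 (unstack(D, A)): towers=[B/A; C; E] holding=D
step 2 (putdown(D)): towers=[B/A; C; D; E] holding=-
step 3 (unstack(A, B)): towers=[B; C; D; E] holding=A
step 4 (stack(A, C)): towers=[B; C/A; D; E] holding=-
step 5 (pickup(E)): towers=[B; C/A; D] holding=E
step 6 (stack(E, D)): towers=[B; C/A; D/E] holding=-
goal check: towers=[B; C/A; D/E] holding=- — reached (length 6, optimal by BFS)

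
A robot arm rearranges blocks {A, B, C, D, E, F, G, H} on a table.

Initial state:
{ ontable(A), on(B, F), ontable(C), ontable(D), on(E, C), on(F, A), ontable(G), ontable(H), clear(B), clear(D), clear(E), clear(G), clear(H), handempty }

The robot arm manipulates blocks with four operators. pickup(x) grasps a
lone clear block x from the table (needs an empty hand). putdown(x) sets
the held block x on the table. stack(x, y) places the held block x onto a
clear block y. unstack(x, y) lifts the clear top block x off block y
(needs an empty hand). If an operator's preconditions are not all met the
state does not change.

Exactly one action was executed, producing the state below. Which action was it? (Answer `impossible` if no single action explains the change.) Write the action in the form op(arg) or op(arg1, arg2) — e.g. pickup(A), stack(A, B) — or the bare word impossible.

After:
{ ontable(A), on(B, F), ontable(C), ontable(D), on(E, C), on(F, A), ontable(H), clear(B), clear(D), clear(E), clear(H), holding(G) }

pickup(G)

target: towers=[A/F/B; C/E; D; H] holding=G
         pickup(G) → towers=[A/F/B; C/E; D; H] holding=G  ← match
     unstack(E, C) → towers=[A/F/B; C; D; G; H] holding=E
         pickup(H) → towers=[A/F/B; C/E; D; G] holding=H
     unstack(B, F) → towers=[A/F; C/E; D; G; H] holding=B
         pickup(D) → towers=[A/F/B; C/E; G; H] holding=D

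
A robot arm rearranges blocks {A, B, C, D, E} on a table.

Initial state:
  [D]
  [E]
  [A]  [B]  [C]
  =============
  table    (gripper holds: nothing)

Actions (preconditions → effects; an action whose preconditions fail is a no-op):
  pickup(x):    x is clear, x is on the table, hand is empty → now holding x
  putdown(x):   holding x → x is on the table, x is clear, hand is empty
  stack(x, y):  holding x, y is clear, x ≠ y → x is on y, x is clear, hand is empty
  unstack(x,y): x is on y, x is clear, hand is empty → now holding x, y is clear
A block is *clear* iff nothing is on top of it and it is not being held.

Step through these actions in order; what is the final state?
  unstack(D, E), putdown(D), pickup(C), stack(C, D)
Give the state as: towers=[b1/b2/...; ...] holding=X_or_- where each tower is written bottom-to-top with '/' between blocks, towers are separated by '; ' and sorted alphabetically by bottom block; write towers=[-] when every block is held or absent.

step 1 (unstack(D, E)): towers=[A/E; B; C] holding=D
step 2 (putdown(D)): towers=[A/E; B; C; D] holding=-
step 3 (pickup(C)): towers=[A/E; B; D] holding=C
step 4 (stack(C, D)): towers=[A/E; B; D/C] holding=-

towers=[A/E; B; D/C] holding=-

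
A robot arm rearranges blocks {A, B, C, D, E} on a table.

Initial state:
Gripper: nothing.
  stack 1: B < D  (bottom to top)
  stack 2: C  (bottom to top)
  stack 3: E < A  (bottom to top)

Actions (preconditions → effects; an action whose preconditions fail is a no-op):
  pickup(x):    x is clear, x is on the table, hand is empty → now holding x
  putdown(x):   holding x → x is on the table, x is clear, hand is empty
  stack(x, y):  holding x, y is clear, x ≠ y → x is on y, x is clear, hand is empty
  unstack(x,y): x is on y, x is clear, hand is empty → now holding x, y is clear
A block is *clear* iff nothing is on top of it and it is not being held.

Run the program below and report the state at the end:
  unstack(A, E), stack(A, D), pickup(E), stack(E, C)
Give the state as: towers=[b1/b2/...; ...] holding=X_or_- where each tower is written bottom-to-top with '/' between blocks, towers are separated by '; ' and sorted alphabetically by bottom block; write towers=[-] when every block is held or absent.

towers=[B/D/A; C/E] holding=-

step 1 (unstack(A, E)): towers=[B/D; C; E] holding=A
step 2 (stack(A, D)): towers=[B/D/A; C; E] holding=-
step 3 (pickup(E)): towers=[B/D/A; C] holding=E
step 4 (stack(E, C)): towers=[B/D/A; C/E] holding=-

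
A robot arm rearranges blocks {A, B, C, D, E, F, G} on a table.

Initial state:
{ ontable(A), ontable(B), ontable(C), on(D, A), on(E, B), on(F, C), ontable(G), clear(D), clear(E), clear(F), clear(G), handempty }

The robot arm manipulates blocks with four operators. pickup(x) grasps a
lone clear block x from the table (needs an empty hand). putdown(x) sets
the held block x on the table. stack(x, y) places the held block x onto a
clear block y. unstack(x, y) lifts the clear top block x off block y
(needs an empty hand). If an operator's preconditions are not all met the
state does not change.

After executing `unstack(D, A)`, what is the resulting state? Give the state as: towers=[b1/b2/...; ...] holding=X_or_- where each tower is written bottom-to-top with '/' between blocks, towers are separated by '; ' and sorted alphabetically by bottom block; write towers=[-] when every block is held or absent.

before: towers=[A/D; B/E; C/F; G] holding=-
pre[unstack(D, A)]: on(D,A) ✓, clear(D) ✓, handempty ✓
all met → apply unstack(D, A)
after:  towers=[A; B/E; C/F; G] holding=D

towers=[A; B/E; C/F; G] holding=D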